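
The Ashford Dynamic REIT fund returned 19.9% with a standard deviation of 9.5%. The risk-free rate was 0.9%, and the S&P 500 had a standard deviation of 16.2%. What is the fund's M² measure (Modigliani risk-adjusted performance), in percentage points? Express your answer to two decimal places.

Sharpe = (Rp − Rf) / σp = (19.9% − 0.9%) / 9.5% = 2.0000
M² = Rf + Sharpe × σm = 0.9% + 2.0000 × 16.2% = 33.3000%

33.30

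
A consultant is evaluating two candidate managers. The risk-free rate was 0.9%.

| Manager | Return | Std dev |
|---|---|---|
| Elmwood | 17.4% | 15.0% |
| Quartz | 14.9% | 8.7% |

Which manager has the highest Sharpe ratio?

Elmwood: Sharpe ratio = (17.4% − 0.9%) / 15.0% = 1.100
Quartz: Sharpe ratio = (14.9% − 0.9%) / 8.7% = 1.609
Highest: Quartz (1.609).

Quartz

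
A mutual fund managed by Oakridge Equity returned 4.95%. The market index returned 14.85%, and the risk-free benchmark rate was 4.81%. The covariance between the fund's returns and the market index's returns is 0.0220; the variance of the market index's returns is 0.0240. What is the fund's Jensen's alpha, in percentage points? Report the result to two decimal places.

-9.06

β = Cov / Var = 0.0220 / 0.0240 = 0.9167
E[R] = Rf + β(Rm − Rf) = 4.81% + 0.9167 × (14.85% − 4.81%) = 14.0137%
α = Rp − E[R] = 4.95% − 14.0137% = -9.0637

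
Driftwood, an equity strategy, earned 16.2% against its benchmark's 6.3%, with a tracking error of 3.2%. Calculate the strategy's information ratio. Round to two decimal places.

3.09

IR = (Rp − Rb) / TE = (16.2% − 6.3%) / 3.2% = 9.90% / 3.2% = 3.0938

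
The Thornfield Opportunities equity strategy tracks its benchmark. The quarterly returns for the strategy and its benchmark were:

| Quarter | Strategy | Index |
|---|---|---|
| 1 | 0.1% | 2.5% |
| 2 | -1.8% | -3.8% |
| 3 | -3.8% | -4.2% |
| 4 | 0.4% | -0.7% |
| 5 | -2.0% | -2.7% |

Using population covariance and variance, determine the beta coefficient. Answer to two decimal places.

r̄p = -1.4200%,  r̄m = -1.7800%
Cov = Σ(rp − r̄p)(rm − r̄m) / 5 = 3.1064
Var(rm) = Σ(rm − r̄m)² / 5 = 6.0536
β = Cov / Var = 3.1064 / 6.0536 = 0.5131

0.51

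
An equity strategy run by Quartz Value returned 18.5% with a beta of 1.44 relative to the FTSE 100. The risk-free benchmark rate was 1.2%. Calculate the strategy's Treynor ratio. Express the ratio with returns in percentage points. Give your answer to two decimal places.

12.01

Treynor = (Rp − Rf) / β = (18.5% − 1.2%) / 1.44 = 17.30 / 1.44 = 12.0139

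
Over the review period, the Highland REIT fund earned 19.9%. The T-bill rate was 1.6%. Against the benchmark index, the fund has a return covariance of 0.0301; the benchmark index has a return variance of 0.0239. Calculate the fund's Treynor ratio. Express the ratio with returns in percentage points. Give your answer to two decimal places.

β = Cov / Var = 0.0301 / 0.0239 = 1.2594
Treynor = (Rp − Rf) / β = (19.9% − 1.6%) / 1.2594 = 18.30 / 1.2594 = 14.5307

14.53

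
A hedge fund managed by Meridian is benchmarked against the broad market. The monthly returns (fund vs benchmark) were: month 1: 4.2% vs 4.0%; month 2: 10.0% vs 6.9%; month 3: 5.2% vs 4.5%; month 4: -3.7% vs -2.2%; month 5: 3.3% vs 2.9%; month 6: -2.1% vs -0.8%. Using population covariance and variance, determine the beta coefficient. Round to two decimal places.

1.46

r̄p = 2.8167%,  r̄m = 2.5500%
Cov = Σ(rp − r̄p)(rm − r̄m) / 6 = 14.2492
Var(rm) = Σ(rm − r̄m)² / 6 = 9.7892
β = Cov / Var = 14.2492 / 9.7892 = 1.4556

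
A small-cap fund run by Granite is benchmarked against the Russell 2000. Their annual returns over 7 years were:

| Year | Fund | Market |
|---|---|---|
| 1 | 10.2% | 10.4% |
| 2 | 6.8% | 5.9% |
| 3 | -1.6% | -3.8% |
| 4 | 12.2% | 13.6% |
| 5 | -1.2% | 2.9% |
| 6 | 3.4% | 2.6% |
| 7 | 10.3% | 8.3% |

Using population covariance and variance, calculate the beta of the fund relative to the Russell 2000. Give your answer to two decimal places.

0.91

r̄p = 5.7286%,  r̄m = 5.7000%
Cov = Σ(rp − r̄p)(rm − r̄m) / 7 = 25.7829
Var(rm) = Σ(rm − r̄m)² / 7 = 28.4286
β = Cov / Var = 25.7829 / 28.4286 = 0.9069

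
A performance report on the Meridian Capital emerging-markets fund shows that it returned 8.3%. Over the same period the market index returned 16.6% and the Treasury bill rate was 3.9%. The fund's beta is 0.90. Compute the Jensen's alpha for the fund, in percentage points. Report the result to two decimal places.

-7.03

CAPM expected return = Rf + β(Rm − Rf) = 3.9% + 0.90 × (16.6% − 3.9%) = 3.9 + 0.90 × 12.70 = 15.3300%
Jensen's α = Rp − E[R] = 8.3% − 15.3300% = -7.0300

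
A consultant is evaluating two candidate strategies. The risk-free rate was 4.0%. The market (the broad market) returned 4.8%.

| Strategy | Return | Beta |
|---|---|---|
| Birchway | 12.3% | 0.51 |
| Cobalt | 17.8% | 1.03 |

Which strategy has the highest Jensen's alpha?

Birchway: α = 12.3% − [4.0% + 0.51 × (4.8% − 4.0%)] = 7.892
Cobalt: α = 17.8% − [4.0% + 1.03 × (4.8% − 4.0%)] = 12.976
Highest: Cobalt (12.976).

Cobalt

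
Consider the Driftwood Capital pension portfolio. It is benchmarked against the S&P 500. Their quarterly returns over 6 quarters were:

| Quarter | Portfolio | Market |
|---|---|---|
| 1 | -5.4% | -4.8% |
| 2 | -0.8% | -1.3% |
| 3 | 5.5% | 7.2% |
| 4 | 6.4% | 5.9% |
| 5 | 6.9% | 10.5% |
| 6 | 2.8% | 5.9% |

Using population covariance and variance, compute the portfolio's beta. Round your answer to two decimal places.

0.81

r̄p = 2.5667%,  r̄m = 3.9000%
Cov = Σ(rp − r̄p)(rm − r̄m) / 6 = 22.2050
Var(rm) = Σ(rm − r̄m)² / 6 = 27.5300
β = Cov / Var = 22.2050 / 27.5300 = 0.8066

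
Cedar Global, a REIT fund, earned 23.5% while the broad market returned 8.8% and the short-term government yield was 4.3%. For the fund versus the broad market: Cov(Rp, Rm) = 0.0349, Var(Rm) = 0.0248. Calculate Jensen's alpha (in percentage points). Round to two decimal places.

12.87

β = Cov / Var = 0.0349 / 0.0248 = 1.4073
E[R] = Rf + β(Rm − Rf) = 4.3% + 1.4073 × (8.8% − 4.3%) = 10.6329%
α = Rp − E[R] = 23.5% − 10.6329% = 12.8671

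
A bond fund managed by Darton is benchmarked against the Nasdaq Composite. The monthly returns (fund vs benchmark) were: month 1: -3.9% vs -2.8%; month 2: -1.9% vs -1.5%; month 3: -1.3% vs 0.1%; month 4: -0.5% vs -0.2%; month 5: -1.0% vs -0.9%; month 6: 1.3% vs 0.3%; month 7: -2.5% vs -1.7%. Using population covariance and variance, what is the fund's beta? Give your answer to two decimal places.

1.32

r̄p = -1.4000%,  r̄m = -0.9571%
Cov = Σ(rp − r̄p)(rm − r̄m) / 7 = 1.4143
Var(rm) = Σ(rm − r̄m)² / 7 = 1.0739
β = Cov / Var = 1.4143 / 1.0739 = 1.3170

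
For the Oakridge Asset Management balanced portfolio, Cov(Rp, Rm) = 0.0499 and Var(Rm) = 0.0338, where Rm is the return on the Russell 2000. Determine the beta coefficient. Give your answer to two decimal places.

1.48

β = Cov(Rp, Rm) / Var(Rm) = 0.0499 / 0.0338 = 1.4763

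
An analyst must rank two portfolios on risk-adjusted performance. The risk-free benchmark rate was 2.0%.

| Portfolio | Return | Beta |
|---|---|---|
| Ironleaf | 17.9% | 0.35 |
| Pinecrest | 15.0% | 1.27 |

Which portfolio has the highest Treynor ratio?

Ironleaf

Ironleaf: Treynor = (17.9% − 2.0%) / 0.35 = 45.429
Pinecrest: Treynor = (15.0% − 2.0%) / 1.27 = 10.236
Highest: Ironleaf (45.429).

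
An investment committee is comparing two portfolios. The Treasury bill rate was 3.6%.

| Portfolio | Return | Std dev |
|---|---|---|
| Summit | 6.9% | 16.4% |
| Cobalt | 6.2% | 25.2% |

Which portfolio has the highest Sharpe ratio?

Summit

Summit: Sharpe ratio = (6.9% − 3.6%) / 16.4% = 0.201
Cobalt: Sharpe ratio = (6.2% − 3.6%) / 25.2% = 0.103
Highest: Summit (0.201).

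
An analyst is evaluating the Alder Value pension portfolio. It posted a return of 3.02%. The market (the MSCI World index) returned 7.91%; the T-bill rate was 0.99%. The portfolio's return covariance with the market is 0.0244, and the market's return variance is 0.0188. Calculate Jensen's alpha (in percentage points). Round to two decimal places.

β = Cov / Var = 0.0244 / 0.0188 = 1.2979
E[R] = Rf + β(Rm − Rf) = 0.99% + 1.2979 × (7.91% − 0.99%) = 9.9715%
α = Rp − E[R] = 3.02% − 9.9715% = -6.9515

-6.95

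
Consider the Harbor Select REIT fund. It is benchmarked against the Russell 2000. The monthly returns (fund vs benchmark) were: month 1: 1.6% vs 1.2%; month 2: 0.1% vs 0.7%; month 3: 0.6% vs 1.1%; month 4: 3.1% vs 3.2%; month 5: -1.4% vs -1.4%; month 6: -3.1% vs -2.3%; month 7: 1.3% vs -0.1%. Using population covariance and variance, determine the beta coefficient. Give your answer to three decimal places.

1.048

r̄p = 0.3143%,  r̄m = 0.3429%
Cov = Σ(rp − r̄p)(rm − r̄m) / 7 = 2.9680
Var(rm) = Σ(rm − r̄m)² / 7 = 2.8310
β = Cov / Var = 2.9680 / 2.8310 = 1.0484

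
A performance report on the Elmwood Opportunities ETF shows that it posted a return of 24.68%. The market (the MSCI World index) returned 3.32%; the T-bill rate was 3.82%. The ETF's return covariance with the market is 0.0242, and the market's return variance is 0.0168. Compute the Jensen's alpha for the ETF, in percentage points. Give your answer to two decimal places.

β = Cov / Var = 0.0242 / 0.0168 = 1.4405
E[R] = Rf + β(Rm − Rf) = 3.82% + 1.4405 × (3.32% − 3.82%) = 3.0998%
α = Rp − E[R] = 24.68% − 3.0998% = 21.5802

21.58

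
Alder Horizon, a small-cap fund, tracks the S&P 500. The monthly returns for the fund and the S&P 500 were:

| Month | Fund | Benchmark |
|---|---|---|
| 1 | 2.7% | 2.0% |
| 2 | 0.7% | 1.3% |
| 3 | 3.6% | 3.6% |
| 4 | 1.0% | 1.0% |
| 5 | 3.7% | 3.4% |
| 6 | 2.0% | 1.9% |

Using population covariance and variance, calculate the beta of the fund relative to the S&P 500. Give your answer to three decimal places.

r̄p = 2.2833%,  r̄m = 2.2000%
Cov = Σ(rp − r̄p)(rm − r̄m) / 6 = 1.0850
Var(rm) = Σ(rm − r̄m)² / 6 = 0.9633
β = Cov / Var = 1.0850 / 0.9633 = 1.1263

1.126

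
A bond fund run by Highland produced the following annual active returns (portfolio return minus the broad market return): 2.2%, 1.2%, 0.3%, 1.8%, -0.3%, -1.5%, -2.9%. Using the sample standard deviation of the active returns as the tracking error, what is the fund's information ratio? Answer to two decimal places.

μ = (2.2 + 1.2 + 0.3 + 1.8 − 0.3 − 1.5 − 2.9) / 7 = 0.1143%
Σ(r − μ)² = (2.2 − 0.1143)² + (1.2 − 0.1143)² + (0.3 − 0.1143)² + … = 20.2686
σ = √[20.2686 / 6] = 1.8380%
IR = μ / tracking error = 0.1143 / 1.8380 = 0.0622

0.06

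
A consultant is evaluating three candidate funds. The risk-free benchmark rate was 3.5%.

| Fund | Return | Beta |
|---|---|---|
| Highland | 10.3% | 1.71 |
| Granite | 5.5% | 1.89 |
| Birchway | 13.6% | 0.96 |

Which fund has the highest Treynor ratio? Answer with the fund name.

Birchway

Highland: Treynor = (10.3% − 3.5%) / 1.71 = 3.977
Granite: Treynor = (5.5% − 3.5%) / 1.89 = 1.058
Birchway: Treynor = (13.6% − 3.5%) / 0.96 = 10.521
Highest: Birchway (10.521).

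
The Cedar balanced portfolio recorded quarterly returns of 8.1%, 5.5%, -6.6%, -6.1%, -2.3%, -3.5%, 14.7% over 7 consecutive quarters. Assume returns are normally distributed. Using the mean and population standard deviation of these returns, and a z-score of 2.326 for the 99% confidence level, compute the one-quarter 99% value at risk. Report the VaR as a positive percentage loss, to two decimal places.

16.11

r̄ = (8.1 + 5.5 − 6.6 − 6.1 − 2.3 − 3.5 + 14.7) / 7 = 1.4000%
Σ(r − r̄)² = (8.1 − 1.4000)² + (5.5 − 1.4000)² + … = 396.5400
σ = √[396.5400 / 7] = 7.5265%
VaR = −(r̄ − z·σ) = −(1.4000 − 2.326 × 7.5265) = −(-16.1066) = 16.1066%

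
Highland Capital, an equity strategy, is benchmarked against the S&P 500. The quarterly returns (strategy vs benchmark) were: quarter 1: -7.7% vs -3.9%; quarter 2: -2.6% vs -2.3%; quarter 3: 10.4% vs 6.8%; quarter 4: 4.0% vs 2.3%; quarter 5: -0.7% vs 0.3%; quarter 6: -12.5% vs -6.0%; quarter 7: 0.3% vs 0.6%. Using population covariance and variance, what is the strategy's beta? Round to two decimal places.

1.75

r̄p = -1.2571%,  r̄m = -0.3143%
Cov = Σ(rp − r̄p)(rm − r̄m) / 7 = 26.8763
Var(rm) = Σ(rm − r̄m)² / 7 = 15.3984
β = Cov / Var = 26.8763 / 15.3984 = 1.7454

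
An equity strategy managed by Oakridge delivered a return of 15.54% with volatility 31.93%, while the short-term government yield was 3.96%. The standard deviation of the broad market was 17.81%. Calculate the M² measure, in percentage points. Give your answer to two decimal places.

10.42

Sharpe = (Rp − Rf) / σp = (15.54% − 3.96%) / 31.93% = 0.3627
M² = Rf + Sharpe × σm = 3.96% + 0.3627 × 17.81% = 10.4197%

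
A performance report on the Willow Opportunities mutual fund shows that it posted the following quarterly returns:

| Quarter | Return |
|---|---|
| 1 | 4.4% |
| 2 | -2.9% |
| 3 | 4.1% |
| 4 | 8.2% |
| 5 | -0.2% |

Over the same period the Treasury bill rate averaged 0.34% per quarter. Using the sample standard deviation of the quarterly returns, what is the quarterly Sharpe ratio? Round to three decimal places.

μ = (4.4 − 2.9 + 4.1 + 8.2 − 0.2) / 5 = 13.60 / 5 = 2.7200%
Σ(r − μ)² = (4.4 − 2.7200)² + (-2.9 − 2.7200)² + … = 74.8680
σ = √[74.8680 / 4] = 4.3263%
Sharpe = (μ − rf) / σ = (2.7200 − 0.34) / 4.3263 = 2.3800 / 4.3263 = 0.5501

0.550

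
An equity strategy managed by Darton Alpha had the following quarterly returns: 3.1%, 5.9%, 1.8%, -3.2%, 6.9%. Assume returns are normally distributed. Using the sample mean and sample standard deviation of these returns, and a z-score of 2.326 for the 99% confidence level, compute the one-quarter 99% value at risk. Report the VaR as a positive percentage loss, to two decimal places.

6.36

μ = (3.1 + 5.9 + 1.8 − 3.2 + 6.9) / 5 = 14.50 / 5 = 2.9000%
Sample std dev = √[63.4600 / 4] = 3.9831%
VaR = −(μ − z·σ) = −(2.9000 − 2.326 × 3.9831) = −(-6.3647) = 6.3647%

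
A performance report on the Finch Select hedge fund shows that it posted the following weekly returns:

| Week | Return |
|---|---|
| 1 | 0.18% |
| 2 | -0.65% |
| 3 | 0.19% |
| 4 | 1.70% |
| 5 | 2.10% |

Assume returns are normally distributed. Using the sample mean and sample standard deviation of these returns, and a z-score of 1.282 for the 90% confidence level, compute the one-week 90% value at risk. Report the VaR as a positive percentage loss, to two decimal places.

r̄ = (0.18 − 0.65 + 0.19 + 1.7 + 2.1) / 5 = 3.520 / 5 = 0.7040%
Σ(r − r̄)² = 5.3129; sample σ = √(5.3129/4) = 1.1525%
VaR = −(r̄ − z·σ) = −(0.7040 − 1.282 × 1.1525) = −(-0.7735) = 0.7735%

0.77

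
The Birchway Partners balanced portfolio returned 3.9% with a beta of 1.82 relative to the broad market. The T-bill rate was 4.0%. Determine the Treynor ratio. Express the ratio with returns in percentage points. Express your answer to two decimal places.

Treynor = (Rp − Rf) / β = (3.9% − 4.0%) / 1.82 = -0.10 / 1.82 = -0.0549

-0.05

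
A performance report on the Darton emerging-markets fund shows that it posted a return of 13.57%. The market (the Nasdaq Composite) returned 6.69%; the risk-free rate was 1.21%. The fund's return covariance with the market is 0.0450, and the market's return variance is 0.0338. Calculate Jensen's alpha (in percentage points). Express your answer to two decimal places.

β = Cov / Var = 0.0450 / 0.0338 = 1.3314
E[R] = Rf + β(Rm − Rf) = 1.21% + 1.3314 × (6.69% − 1.21%) = 8.5061%
α = Rp − E[R] = 13.57% − 8.5061% = 5.0639

5.06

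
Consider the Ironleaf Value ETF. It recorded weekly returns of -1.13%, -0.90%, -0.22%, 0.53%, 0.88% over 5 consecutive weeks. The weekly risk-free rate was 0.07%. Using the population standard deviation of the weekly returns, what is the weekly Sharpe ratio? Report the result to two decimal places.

-0.30

Mean return μ = -0.840 / 5 = -0.1680%
Σ(r − μ)² = 3.0495; population σ = √(3.0495/5) = 0.7810%
Sharpe = (μ − rf) / σ = (-0.1680 − 0.07) / 0.7810 = -0.2380 / 0.7810 = -0.3047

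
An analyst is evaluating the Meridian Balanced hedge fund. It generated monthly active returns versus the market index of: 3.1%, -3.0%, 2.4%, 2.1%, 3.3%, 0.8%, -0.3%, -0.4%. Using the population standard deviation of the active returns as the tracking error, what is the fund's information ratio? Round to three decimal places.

μ = (3.1 − 3 + 2.4 + 2.1 + 3.3 + 0.8 − 0.3 − 0.4) / 8 = 8.00 / 8 = 1.0000%
Σ(r − μ)² = (3.1 − 1.0000)² + (-3 − 1.0000)² + … = 32.5600
population σ = √(32.5600 / 8) = √4.0700 = 2.0174%
IR = μ / tracking error = 1.0000 / 2.0174 = 0.4957

0.496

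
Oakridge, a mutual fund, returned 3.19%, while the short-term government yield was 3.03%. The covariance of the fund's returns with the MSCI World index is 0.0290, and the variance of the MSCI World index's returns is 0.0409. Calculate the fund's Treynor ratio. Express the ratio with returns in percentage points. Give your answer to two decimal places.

β = Cov / Var = 0.0290 / 0.0409 = 0.7090
Treynor = (Rp − Rf) / β = (3.19% − 3.03%) / 0.7090 = 0.16 / 0.7090 = 0.2257

0.23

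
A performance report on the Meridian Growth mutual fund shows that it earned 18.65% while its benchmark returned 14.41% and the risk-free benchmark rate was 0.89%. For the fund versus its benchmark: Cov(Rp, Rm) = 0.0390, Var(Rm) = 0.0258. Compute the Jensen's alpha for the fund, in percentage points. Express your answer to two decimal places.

-2.68

β = Cov / Var = 0.0390 / 0.0258 = 1.5116
E[R] = Rf + β(Rm − Rf) = 0.89% + 1.5116 × (14.41% − 0.89%) = 21.3268%
α = Rp − E[R] = 18.65% − 21.3268% = -2.6768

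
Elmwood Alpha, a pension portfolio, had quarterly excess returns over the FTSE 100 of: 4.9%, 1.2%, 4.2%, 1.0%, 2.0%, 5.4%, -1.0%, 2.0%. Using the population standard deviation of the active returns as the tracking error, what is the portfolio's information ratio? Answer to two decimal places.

1.20

r̄ = (4.9 + 1.2 + 4.2 + 1 + 2 + 5.4 − 1 + 2) / 8 = 19.70 / 8 = 2.4625%
Population std dev = √[33.7388 / 8] = 2.0536%
IR = r̄ / tracking error = 2.4625 / 2.0536 = 1.1991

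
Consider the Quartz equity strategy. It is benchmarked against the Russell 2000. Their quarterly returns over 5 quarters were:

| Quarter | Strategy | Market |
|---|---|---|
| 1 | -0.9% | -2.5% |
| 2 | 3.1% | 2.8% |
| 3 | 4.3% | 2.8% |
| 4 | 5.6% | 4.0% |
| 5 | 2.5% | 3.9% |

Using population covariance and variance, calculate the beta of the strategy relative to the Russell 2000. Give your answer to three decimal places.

0.795

r̄p = 2.9200%,  r̄m = 2.2000%
Cov = Σ(rp − r̄p)(rm − r̄m) / 5 = 4.6000
Var(rm) = Σ(rm − r̄m)² / 5 = 5.7880
β = Cov / Var = 4.6000 / 5.7880 = 0.7947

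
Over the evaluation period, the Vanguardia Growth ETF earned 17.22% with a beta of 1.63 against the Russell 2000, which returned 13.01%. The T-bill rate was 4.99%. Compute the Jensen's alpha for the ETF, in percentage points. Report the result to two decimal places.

CAPM expected return = Rf + β(Rm − Rf) = 4.99% + 1.63 × (13.01% − 4.99%) = 4.99 + 1.63 × 8.02 = 18.0626%
Jensen's α = Rp − E[R] = 17.22% − 18.0626% = -0.8426

-0.84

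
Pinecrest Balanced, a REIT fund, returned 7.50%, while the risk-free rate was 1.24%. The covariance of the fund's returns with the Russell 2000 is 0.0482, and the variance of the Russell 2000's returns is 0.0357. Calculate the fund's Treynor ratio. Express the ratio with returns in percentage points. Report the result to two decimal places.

β = Cov / Var = 0.0482 / 0.0357 = 1.3501
Treynor = (Rp − Rf) / β = (7.50% − 1.24%) / 1.3501 = 6.26 / 1.3501 = 4.6367

4.64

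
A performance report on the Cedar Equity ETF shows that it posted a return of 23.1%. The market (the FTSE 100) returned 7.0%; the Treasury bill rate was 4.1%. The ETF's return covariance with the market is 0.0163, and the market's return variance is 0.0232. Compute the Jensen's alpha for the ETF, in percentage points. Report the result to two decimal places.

β = Cov / Var = 0.0163 / 0.0232 = 0.7026
E[R] = Rf + β(Rm − Rf) = 4.1% + 0.7026 × (7.0% − 4.1%) = 6.1375%
α = Rp − E[R] = 23.1% − 6.1375% = 16.9625

16.96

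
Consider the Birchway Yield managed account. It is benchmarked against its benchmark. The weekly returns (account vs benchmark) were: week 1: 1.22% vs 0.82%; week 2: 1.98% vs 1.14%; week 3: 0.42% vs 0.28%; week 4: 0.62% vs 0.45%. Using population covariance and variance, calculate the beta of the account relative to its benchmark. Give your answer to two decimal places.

1.81

r̄p = 1.0600%,  r̄m = 0.6725%
Cov = Σ(rp − r̄p)(rm − r̄m) / 4 = 0.2007
Var(rm) = Σ(rm − r̄m)² / 4 = 0.1110
β = Cov / Var = 0.2007 / 0.1110 = 1.8081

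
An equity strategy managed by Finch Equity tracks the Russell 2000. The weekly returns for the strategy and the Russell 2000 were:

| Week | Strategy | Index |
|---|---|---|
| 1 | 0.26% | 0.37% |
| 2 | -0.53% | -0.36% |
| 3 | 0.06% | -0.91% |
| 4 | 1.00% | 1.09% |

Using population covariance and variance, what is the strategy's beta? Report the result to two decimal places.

0.57

r̄p = 0.1975%,  r̄m = 0.0475%
Cov = Σ(rp − r̄p)(rm − r̄m) / 4 = 0.3212
Var(rm) = Σ(rm − r̄m)² / 4 = 0.5684
β = Cov / Var = 0.3212 / 0.5684 = 0.5651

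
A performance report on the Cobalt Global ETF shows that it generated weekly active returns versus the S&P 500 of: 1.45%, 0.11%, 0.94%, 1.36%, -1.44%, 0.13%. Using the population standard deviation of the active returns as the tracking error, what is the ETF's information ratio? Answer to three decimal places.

0.430

Mean return μ = 2.550 / 6 = 0.4250%
Σ(r − μ)² = (1.45 − 0.4250)² + (0.11 − 0.4250)² + … = 5.8546
population σ = √(5.8546 / 6) = √0.9758 = 0.9878%
IR = μ / tracking error = 0.4250 / 0.9878 = 0.4302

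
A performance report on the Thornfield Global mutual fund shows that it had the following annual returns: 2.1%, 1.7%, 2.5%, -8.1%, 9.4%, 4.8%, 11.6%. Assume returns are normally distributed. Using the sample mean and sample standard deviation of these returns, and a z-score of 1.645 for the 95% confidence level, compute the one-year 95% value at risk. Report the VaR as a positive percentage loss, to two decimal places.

7.04

μ = (2.1 + 1.7 + 2.5 − 8.1 + 9.4 + 4.8 + 11.6) / 7 = 3.4286%
Σ(r − μ)² = 242.8343; sample σ = √(242.8343/6) = 6.3618%
VaR = −(μ − z·σ) = −(3.4286 − 1.645 × 6.3618) = −(-7.0366) = 7.0366%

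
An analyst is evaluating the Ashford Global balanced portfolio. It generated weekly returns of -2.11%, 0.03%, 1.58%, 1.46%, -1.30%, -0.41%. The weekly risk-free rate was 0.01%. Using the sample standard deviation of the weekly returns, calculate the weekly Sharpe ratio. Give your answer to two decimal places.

μ = (-2.11 + 0.03 + 1.58 + 1.46 − 1.3 − 0.41) / 6 = -0.1250%
Sample std dev = √[10.8454 / 5] = 1.4728%
Sharpe = (μ − rf) / σ = (-0.1250 − 0.01) / 1.4728 = -0.1350 / 1.4728 = -0.0917

-0.09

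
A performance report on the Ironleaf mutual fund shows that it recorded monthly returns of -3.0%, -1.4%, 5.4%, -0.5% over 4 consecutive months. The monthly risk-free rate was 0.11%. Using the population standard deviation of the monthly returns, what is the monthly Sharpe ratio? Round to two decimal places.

0.00

μ = (-3 − 1.4 + 5.4 − 0.5) / 4 = 0.50 / 4 = 0.1250%
Population std dev = √[40.3075 / 4] = 3.1744%
Sharpe = (μ − rf) / σ = (0.1250 − 0.11) / 3.1744 = 0.0150 / 3.1744 = 0.0047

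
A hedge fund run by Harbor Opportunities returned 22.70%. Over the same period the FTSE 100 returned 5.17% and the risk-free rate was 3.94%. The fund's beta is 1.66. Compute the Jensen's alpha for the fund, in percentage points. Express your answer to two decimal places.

16.72

CAPM expected return = Rf + β(Rm − Rf) = 3.94% + 1.66 × (5.17% − 3.94%) = 3.94 + 1.66 × 1.23 = 5.9818%
Jensen's α = Rp − E[R] = 22.70% − 5.9818% = 16.7182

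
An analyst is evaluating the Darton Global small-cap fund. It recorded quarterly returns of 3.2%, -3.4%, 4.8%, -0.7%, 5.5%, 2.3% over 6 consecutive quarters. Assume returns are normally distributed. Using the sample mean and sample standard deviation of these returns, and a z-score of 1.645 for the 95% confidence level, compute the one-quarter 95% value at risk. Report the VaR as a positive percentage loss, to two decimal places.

Mean return r̄ = 11.70 / 6 = 1.9500%
Σ(r − r̄)² = 58.0550; sample σ = √(58.0550/5) = 3.4075%
VaR = −(r̄ − z·σ) = −(1.9500 − 1.645 × 3.4075) = −(-3.6553) = 3.6553%

3.66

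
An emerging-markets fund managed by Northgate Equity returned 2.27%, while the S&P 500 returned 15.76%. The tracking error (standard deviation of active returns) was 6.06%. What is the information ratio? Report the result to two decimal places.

-2.23

IR = (Rp − Rb) / TE = (2.27% − 15.76%) / 6.06% = -13.49% / 6.06% = -2.2261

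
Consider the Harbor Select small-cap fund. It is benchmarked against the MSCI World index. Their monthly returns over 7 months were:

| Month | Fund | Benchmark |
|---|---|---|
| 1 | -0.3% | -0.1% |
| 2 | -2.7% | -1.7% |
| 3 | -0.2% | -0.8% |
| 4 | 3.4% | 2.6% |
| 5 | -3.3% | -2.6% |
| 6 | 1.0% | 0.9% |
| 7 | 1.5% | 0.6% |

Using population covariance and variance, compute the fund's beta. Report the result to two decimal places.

r̄p = -0.0857%,  r̄m = -0.1571%
Cov = Σ(rp − r̄p)(rm − r̄m) / 7 = 3.4151
Var(rm) = Σ(rm − r̄m)² / 7 = 2.5796
β = Cov / Var = 3.4151 / 2.5796 = 1.3239

1.32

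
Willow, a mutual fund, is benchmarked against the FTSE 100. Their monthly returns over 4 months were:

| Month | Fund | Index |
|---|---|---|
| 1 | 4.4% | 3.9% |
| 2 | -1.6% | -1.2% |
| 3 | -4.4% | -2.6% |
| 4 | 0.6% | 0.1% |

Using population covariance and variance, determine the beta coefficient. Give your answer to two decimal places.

1.31

r̄p = -0.2500%,  r̄m = 0.0500%
Cov = Σ(rp − r̄p)(rm − r̄m) / 4 = 7.6575
Var(rm) = Σ(rm − r̄m)² / 4 = 5.8525
β = Cov / Var = 7.6575 / 5.8525 = 1.3084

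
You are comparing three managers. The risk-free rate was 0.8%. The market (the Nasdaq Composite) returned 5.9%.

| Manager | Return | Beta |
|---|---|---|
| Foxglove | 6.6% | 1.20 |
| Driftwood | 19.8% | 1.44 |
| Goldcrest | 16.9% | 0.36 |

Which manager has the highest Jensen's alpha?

Foxglove: α = 6.6% − [0.8% + 1.20 × (5.9% − 0.8%)] = -0.320
Driftwood: α = 19.8% − [0.8% + 1.44 × (5.9% − 0.8%)] = 11.656
Goldcrest: α = 16.9% − [0.8% + 0.36 × (5.9% − 0.8%)] = 14.264
Highest: Goldcrest (14.264).

Goldcrest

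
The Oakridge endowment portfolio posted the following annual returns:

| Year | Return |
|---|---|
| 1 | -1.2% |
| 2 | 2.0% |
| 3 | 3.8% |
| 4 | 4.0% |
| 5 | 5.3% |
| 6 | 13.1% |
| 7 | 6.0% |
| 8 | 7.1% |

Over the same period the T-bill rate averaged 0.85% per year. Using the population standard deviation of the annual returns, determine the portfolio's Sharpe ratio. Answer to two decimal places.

μ = (-1.2 + 2 + 3.8 + 4 + 5.3 + 13.1 + 6 + 7.1) / 8 = 40.10 / 8 = 5.0125%
Σ(r − μ)² = (-1.2 − 5.0125)² + (2 − 5.0125)² + (3.8 − 5.0125)² + … = 120.9888
population σ = √(120.9888 / 8) = √15.1236 = 3.8889%
Sharpe = (μ − rf) / σ = (5.0125 − 0.85) / 3.8889 = 4.1625 / 3.8889 = 1.0704

1.07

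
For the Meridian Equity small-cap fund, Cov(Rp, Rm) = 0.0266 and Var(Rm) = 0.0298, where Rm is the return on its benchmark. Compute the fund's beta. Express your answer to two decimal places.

β = Cov(Rp, Rm) / Var(Rm) = 0.0266 / 0.0298 = 0.8926

0.89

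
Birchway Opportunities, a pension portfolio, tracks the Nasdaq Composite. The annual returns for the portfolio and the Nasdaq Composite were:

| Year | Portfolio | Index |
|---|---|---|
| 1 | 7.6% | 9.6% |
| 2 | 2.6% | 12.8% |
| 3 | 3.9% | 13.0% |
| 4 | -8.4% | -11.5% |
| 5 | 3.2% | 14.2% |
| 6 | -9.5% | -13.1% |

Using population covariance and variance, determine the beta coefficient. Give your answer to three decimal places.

0.515

r̄p = -0.1000%,  r̄m = 4.1667%
Cov = Σ(rp − r̄p)(rm − r̄m) / 6 = 70.9883
Var(rm) = Σ(rm − r̄m)² / 6 = 137.7222
β = Cov / Var = 70.9883 / 137.7222 = 0.5154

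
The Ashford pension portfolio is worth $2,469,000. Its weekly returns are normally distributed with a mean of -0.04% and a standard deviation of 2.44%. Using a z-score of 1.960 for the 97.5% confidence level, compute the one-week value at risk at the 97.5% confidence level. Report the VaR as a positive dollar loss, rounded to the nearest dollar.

$119,065

Return at the 97.5% tail: μ − z·σ = -0.04% − 1.960 × 2.44% = -0.04 − 4.7824 = -4.8224%
VaR = −(-4.8224%) × $2,469,000 = 4.8224% × $2,469,000 = $119,065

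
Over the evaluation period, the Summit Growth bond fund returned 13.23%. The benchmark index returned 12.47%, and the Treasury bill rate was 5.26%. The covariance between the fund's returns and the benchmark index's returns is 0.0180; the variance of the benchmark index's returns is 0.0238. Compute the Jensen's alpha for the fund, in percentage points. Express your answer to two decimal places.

β = Cov / Var = 0.0180 / 0.0238 = 0.7563
E[R] = Rf + β(Rm − Rf) = 5.26% + 0.7563 × (12.47% − 5.26%) = 10.7129%
α = Rp − E[R] = 13.23% − 10.7129% = 2.5171

2.52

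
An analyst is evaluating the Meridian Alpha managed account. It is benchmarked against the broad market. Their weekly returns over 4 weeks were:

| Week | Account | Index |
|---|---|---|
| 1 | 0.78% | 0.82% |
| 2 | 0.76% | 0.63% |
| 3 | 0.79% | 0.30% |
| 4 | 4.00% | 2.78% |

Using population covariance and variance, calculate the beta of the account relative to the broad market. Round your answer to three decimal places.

1.412

r̄p = 1.5825%,  r̄m = 1.1325%
Cov = Σ(rp − r̄p)(rm − r̄m) / 4 = 1.3267
Var(rm) = Σ(rm − r̄m)² / 4 = 0.9394
β = Cov / Var = 1.3267 / 0.9394 = 1.4123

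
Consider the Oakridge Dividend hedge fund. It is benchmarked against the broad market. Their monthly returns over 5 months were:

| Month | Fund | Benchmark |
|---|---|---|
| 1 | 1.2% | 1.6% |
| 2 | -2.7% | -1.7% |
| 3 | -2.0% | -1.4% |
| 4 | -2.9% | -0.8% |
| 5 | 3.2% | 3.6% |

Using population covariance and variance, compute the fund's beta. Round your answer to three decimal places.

r̄p = -0.6400%,  r̄m = 0.2600%
Cov = Σ(rp − r̄p)(rm − r̄m) / 5 = 4.7964
Var(rm) = Σ(rm − r̄m)² / 5 = 4.1344
β = Cov / Var = 4.7964 / 4.1344 = 1.1601

1.160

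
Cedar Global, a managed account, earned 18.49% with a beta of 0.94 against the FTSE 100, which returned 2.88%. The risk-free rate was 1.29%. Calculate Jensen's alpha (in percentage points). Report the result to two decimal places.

CAPM expected return = Rf + β(Rm − Rf) = 1.29% + 0.94 × (2.88% − 1.29%) = 1.29 + 0.94 × 1.59 = 2.7846%
Jensen's α = Rp − E[R] = 18.49% − 2.7846% = 15.7054

15.71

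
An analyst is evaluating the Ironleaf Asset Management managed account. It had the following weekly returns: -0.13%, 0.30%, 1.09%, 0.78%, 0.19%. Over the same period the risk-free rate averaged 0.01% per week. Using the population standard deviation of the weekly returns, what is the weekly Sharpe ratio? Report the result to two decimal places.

μ = (-0.13 + 0.3 + 1.09 + 0.78 + 0.19) / 5 = 0.4460%
Population σ = √[Σ(r − μ)² / 5] = √[0.9449 / 5] = √0.1890 = 0.4347%
Sharpe = (μ − rf) / σ = (0.4460 − 0.01) / 0.4347 = 0.4360 / 0.4347 = 1.0030

1.00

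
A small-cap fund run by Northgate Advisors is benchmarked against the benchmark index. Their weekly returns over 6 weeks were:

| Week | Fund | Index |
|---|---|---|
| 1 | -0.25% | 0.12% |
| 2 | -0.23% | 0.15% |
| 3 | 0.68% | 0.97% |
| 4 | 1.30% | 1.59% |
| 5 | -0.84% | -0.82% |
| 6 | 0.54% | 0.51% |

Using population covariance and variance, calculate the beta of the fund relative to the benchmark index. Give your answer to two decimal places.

0.92

r̄p = 0.2000%,  r̄m = 0.4200%
Cov = Σ(rp − r̄p)(rm − r̄m) / 6 = 0.5204
Var(rm) = Σ(rm − r̄m)² / 6 = 0.5633
β = Cov / Var = 0.5204 / 0.5633 = 0.9238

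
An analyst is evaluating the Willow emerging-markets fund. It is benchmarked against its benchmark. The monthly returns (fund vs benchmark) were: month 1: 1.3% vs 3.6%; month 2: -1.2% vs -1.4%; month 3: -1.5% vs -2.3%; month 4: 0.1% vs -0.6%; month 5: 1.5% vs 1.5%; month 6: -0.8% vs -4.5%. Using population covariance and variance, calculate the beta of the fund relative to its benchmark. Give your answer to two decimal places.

0.37

r̄p = -0.1000%,  r̄m = -0.6167%
Cov = Σ(rp − r̄p)(rm − r̄m) / 6 = 2.5383
Var(rm) = Σ(rm − r̄m)² / 6 = 6.7981
β = Cov / Var = 2.5383 / 6.7981 = 0.3734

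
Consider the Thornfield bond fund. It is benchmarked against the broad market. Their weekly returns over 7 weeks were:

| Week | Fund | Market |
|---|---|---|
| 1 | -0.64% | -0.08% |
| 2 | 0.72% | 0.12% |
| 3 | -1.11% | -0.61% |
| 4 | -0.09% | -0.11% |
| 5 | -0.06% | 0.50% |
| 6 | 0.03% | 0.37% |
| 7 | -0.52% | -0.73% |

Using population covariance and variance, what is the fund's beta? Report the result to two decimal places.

r̄p = -0.2386%,  r̄m = -0.0771%
Cov = Σ(rp − r̄p)(rm − r̄m) / 7 = 0.1509
Var(rm) = Σ(rm − r̄m)² / 7 = 0.1833
β = Cov / Var = 0.1509 / 0.1833 = 0.8232

0.82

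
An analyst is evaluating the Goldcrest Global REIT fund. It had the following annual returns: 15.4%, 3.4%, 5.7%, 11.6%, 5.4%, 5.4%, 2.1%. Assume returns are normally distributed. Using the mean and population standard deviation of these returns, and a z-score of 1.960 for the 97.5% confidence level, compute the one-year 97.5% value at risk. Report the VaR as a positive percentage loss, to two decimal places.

1.62

r̄ = (15.4 + 3.4 + 5.7 + 11.6 + 5.4 + 5.4 + 2.1) / 7 = 49.00 / 7 = 7.0000%
Σ(r − r̄)² = (15.4 − 7.0000)² + (3.4 − 7.0000)² + (5.7 − 7.0000)² + … = 135.5000
σ = √[135.5000 / 7] = 4.3997%
VaR = −(r̄ − z·σ) = −(7.0000 − 1.960 × 4.3997) = −(-1.6234) = 1.6234%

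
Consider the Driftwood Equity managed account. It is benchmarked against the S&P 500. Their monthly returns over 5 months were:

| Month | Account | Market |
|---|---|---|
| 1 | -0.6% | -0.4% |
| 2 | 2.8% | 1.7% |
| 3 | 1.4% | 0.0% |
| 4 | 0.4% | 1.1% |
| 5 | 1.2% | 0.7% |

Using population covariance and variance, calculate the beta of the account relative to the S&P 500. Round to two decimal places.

1.08

r̄p = 1.0400%,  r̄m = 0.6200%
Cov = Σ(rp − r̄p)(rm − r̄m) / 5 = 0.6112
Var(rm) = Σ(rm − r̄m)² / 5 = 0.5656
β = Cov / Var = 0.6112 / 0.5656 = 1.0806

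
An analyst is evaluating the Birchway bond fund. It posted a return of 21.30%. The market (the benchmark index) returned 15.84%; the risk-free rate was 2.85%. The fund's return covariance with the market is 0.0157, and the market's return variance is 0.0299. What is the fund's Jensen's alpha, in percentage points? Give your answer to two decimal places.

β = Cov / Var = 0.0157 / 0.0299 = 0.5251
E[R] = Rf + β(Rm − Rf) = 2.85% + 0.5251 × (15.84% − 2.85%) = 9.6710%
α = Rp − E[R] = 21.30% − 9.6710% = 11.6290

11.63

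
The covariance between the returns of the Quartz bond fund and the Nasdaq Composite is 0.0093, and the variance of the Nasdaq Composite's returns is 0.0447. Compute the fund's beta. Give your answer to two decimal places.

0.21

β = Cov(Rp, Rm) / Var(Rm) = 0.0093 / 0.0447 = 0.2081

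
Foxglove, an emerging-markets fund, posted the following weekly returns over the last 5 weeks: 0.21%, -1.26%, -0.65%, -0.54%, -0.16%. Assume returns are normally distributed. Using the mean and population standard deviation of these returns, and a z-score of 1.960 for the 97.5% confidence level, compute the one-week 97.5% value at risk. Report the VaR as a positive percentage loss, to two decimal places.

μ = (0.21 − 1.26 − 0.65 − 0.54 − 0.16) / 5 = -2.400 / 5 = -0.4800%
Population std dev = √[1.2194 / 5] = 0.4938%
VaR = −(μ − z·σ) = −(-0.4800 − 1.960 × 0.4938) = −(-1.4478) = 1.4478%

1.45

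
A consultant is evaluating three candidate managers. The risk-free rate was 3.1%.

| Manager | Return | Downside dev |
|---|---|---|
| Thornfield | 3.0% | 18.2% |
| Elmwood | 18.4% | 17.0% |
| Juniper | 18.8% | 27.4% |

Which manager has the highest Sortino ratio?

Elmwood

Thornfield: Sortino ratio = (3.0% − 3.1%) / 18.2% = -0.005
Elmwood: Sortino ratio = (18.4% − 3.1%) / 17.0% = 0.900
Juniper: Sortino ratio = (18.8% − 3.1%) / 27.4% = 0.573
Highest: Elmwood (0.900).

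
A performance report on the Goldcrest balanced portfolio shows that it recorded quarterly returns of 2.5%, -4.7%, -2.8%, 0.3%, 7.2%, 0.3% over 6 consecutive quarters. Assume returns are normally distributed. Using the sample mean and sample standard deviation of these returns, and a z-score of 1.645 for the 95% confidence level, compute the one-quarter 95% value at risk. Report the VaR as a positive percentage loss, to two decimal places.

Mean return r̄ = 2.80 / 6 = 0.4667%
Σ(r − r̄)² = 86.8933; sample σ = √(86.8933/5) = 4.1688%
VaR = −(r̄ − z·σ) = −(0.4667 − 1.645 × 4.1688) = −(-6.3910) = 6.3910%

6.39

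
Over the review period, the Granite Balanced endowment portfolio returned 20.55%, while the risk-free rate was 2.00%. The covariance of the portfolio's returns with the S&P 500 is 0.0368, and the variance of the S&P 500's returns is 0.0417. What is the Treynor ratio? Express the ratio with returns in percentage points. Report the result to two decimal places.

21.02

β = Cov / Var = 0.0368 / 0.0417 = 0.8825
Treynor = (Rp − Rf) / β = (20.55% − 2.00%) / 0.8825 = 18.55 / 0.8825 = 21.0198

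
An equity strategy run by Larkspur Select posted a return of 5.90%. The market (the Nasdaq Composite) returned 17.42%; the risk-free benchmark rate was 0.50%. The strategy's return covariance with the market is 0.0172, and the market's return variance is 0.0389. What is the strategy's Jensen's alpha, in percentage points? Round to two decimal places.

-2.08

β = Cov / Var = 0.0172 / 0.0389 = 0.4422
E[R] = Rf + β(Rm − Rf) = 0.50% + 0.4422 × (17.42% − 0.50%) = 7.9820%
α = Rp − E[R] = 5.90% − 7.9820% = -2.0820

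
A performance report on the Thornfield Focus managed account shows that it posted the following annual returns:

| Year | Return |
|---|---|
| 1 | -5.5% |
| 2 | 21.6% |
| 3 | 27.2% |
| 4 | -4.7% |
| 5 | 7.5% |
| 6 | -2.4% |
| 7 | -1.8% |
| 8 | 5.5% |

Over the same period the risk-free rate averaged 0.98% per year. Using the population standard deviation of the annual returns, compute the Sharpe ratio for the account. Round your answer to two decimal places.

0.43

Mean return μ = 47.40 / 8 = 5.9250%
Population std dev = √[1073.3950 / 8] = 11.5834%
Sharpe = (μ − rf) / σ = (5.9250 − 0.98) / 11.5834 = 4.9450 / 11.5834 = 0.4269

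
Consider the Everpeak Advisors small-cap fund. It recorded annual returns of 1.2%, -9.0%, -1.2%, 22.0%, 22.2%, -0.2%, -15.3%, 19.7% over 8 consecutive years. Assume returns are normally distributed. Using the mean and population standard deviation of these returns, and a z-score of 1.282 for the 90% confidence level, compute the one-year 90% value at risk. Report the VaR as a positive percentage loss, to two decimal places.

12.56

r̄ = (1.2 − 9 − 1.2 + 22 + 22.2 − 0.2 − 15.3 + 19.7) / 8 = 39.40 / 8 = 4.9250%
Σ(r − r̄)² = (1.2 − 4.9250)² + (-9 − 4.9250)² + (-1.2 − 4.9250)² + … = 1488.8950
population σ = √(1488.8950 / 8) = √186.1119 = 13.6423%
VaR = −(r̄ − z·σ) = −(4.9250 − 1.282 × 13.6423) = −(-12.5644) = 12.5644%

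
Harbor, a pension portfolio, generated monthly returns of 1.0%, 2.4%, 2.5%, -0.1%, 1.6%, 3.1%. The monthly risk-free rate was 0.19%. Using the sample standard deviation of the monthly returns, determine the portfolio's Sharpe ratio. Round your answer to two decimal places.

1.34

r̄ = (1 + 2.4 + 2.5 − 0.1 + 1.6 + 3.1) / 6 = 1.7500%
Sample σ = √[Σ(r − r̄)² / 5] = √[6.8150 / 5] = √1.3630 = 1.1675%
Sharpe = (r̄ − rf) / σ = (1.7500 − 0.19) / 1.1675 = 1.5600 / 1.1675 = 1.3362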